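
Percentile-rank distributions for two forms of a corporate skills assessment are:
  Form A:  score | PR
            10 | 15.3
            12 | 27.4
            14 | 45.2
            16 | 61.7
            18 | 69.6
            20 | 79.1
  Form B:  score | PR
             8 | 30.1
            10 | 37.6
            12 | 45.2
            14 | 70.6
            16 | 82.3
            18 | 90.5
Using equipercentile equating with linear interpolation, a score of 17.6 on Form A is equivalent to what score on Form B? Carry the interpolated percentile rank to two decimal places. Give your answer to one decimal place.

PR of 17.6 on Form A: 61.7 + (17.6 − 16)/(18 − 16) × (69.6 − 61.7) = 68.02
On Form B, PR 68.02 falls between score 12 (PR 45.2) and 14 (PR 70.6).
Interpolate: 12 + (68.02 − 45.2)/(70.6 − 45.2) × (14 − 12) = 13.8

13.8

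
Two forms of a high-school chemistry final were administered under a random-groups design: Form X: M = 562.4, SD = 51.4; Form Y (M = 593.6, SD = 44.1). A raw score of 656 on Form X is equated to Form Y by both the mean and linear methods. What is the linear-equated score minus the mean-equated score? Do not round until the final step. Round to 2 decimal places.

-13.29

Mean-equated: 656 + (593.6 − 562.4) = 687.20
Linear-equated: (44.1/51.4)(656 − 562.4) + 593.6 = 673.907
Difference = 673.907 − 687.20 = -13.29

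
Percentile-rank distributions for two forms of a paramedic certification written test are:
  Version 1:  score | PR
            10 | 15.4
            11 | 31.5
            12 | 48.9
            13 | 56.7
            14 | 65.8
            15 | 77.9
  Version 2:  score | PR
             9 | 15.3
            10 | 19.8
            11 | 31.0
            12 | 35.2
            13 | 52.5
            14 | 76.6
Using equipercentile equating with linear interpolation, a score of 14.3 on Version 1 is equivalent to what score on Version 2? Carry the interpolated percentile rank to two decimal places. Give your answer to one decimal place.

13.7

PR of 14.3 on Version 1: 65.8 + (14.3 − 14)/(15 − 14) × (77.9 − 65.8) = 69.43
On Version 2, PR 69.43 falls between score 13 (PR 52.5) and 14 (PR 76.6).
Interpolate: 13 + (69.43 − 52.5)/(76.6 − 52.5) × (14 − 13) = 13.7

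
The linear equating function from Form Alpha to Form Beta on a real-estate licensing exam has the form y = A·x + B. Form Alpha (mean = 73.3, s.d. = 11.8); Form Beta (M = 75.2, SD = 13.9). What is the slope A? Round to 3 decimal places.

1.178

A = SD_Y / SD_X = 13.9 / 11.8 = 1.178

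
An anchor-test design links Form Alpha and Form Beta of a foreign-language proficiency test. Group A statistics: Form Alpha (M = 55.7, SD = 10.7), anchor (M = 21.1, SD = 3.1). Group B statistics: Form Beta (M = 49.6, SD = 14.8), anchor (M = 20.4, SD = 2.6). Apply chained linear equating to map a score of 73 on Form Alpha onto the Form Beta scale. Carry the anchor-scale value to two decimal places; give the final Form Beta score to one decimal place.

82.1

Form Alpha → anchor (Group A): v = (3.1/10.7)(73 − 55.7) + 21.1 = 26.11
anchor → Form Beta (Group B): y = (14.8/2.6)(26.11 − 20.4) + 49.6 = 82.1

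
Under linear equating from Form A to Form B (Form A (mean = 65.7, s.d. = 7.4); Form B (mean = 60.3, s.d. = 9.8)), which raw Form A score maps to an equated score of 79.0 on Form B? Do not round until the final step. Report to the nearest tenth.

Invert y = (SD_Y/SD_X)(x − M_X) + M_Y:
x = (SD_X/SD_Y)(y − M_Y) + M_X = (7.4/9.8)(79.0 − 60.3) + 65.7
x = 0.755102 × 18.700 + 65.7 = 79.8

79.8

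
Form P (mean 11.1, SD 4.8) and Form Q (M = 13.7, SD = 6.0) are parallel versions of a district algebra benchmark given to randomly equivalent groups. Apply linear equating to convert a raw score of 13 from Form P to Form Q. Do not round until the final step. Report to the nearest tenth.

16.1

Linear equating: y = (SD_Y/SD_X)(x − M_X) + M_Y
y = (6.0/4.8)(13 − 11.1) + 13.7
y = 1.250000 × 1.9 + 13.7 = 2.3750 + 13.7 = 16.1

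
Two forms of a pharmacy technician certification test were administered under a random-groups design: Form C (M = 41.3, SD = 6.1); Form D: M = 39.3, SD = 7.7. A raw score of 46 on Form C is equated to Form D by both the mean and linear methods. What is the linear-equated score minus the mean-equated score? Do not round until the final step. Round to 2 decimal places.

1.23

Mean-equated: 46 + (39.3 − 41.3) = 44.00
Linear-equated: (7.7/6.1)(46 − 41.3) + 39.3 = 45.233
Difference = 45.233 − 44.00 = 1.23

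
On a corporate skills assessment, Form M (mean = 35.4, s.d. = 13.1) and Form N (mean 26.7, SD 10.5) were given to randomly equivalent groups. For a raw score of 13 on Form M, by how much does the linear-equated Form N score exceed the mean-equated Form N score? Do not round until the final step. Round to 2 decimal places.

Mean-equated: 13 + (26.7 − 35.4) = 4.30
Linear-equated: (10.5/13.1)(13 − 35.4) + 26.7 = 8.746
Difference = 8.746 − 4.30 = 4.45

4.45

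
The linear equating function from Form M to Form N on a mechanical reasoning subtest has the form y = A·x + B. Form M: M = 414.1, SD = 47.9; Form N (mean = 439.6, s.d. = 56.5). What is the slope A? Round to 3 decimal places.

1.180

A = SD_Y / SD_X = 56.5 / 47.9 = 1.180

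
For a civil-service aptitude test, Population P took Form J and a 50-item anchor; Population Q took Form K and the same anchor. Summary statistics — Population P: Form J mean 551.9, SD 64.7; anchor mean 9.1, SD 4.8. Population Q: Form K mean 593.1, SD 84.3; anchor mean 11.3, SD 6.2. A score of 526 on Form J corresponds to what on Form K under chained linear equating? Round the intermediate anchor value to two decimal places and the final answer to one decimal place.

Form J → anchor (Population P): v = (4.8/64.7)(526 − 551.9) + 9.1 = 7.18
anchor → Form K (Population Q): y = (84.3/6.2)(7.18 − 11.3) + 593.1 = 537.1

537.1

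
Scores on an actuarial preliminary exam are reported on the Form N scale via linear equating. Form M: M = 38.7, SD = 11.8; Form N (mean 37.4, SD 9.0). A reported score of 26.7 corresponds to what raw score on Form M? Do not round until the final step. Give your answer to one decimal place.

24.7

Invert y = (SD_Y/SD_X)(x − M_X) + M_Y:
x = (SD_X/SD_Y)(y − M_Y) + M_X = (11.8/9.0)(26.7 − 37.4) + 38.7
x = 1.311111 × -10.700 + 38.7 = 24.7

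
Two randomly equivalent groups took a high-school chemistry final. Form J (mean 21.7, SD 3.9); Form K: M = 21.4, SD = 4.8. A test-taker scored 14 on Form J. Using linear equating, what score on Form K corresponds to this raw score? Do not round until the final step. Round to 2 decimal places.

Linear equating: y = (SD_Y/SD_X)(x − M_X) + M_Y
y = (4.8/3.9)(14 − 21.7) + 21.4
y = 1.230769 × -7.7 + 21.4 = -9.4769 + 21.4 = 11.92

11.92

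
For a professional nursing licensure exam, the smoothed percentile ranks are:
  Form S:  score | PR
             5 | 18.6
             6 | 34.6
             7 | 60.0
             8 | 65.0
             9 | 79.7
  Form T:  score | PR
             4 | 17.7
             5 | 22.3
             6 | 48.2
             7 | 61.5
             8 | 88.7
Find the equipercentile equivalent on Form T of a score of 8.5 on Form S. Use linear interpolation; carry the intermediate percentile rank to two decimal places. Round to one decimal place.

PR of 8.5 on Form S: 65.0 + (8.5 − 8)/(9 − 8) × (79.7 − 65.0) = 72.35
On Form T, PR 72.35 falls between score 7 (PR 61.5) and 8 (PR 88.7).
Interpolate: 7 + (72.35 − 61.5)/(88.7 − 61.5) × (8 − 7) = 7.4

7.4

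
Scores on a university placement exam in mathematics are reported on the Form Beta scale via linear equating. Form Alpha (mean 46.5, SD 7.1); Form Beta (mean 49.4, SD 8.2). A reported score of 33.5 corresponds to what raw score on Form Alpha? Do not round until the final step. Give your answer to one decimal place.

32.7

Invert y = (SD_Y/SD_X)(x − M_X) + M_Y:
x = (SD_X/SD_Y)(y − M_Y) + M_X = (7.1/8.2)(33.5 − 49.4) + 46.5
x = 0.865854 × -15.900 + 46.5 = 32.7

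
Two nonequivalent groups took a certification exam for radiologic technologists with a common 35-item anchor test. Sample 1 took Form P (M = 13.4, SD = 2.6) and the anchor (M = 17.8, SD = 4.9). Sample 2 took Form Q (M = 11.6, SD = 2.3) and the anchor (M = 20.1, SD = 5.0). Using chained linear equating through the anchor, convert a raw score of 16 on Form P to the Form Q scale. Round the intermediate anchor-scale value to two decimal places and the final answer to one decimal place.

12.8

Form P → anchor (Sample 1): v = (4.9/2.6)(16 − 13.4) + 17.8 = 22.70
anchor → Form Q (Sample 2): y = (2.3/5.0)(22.70 − 20.1) + 11.6 = 12.8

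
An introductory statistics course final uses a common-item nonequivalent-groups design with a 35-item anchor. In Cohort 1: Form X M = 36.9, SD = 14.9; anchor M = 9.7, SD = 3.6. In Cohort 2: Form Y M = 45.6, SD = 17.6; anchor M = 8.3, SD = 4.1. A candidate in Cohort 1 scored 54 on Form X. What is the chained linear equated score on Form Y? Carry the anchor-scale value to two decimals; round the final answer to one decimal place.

Form X → anchor (Cohort 1): v = (3.6/14.9)(54 − 36.9) + 9.7 = 13.83
anchor → Form Y (Cohort 2): y = (17.6/4.1)(13.83 − 8.3) + 45.6 = 69.3

69.3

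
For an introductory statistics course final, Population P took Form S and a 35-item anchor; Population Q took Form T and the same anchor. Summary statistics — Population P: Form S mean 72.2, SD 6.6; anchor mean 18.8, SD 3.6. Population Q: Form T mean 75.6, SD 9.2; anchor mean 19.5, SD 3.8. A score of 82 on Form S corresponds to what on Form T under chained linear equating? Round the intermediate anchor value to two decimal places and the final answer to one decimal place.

86.9

Form S → anchor (Population P): v = (3.6/6.6)(82 − 72.2) + 18.8 = 24.15
anchor → Form T (Population Q): y = (9.2/3.8)(24.15 − 19.5) + 75.6 = 86.9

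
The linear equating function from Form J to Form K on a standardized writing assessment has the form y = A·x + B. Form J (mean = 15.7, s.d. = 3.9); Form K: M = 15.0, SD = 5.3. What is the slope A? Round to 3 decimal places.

A = SD_Y / SD_X = 5.3 / 3.9 = 1.359

1.359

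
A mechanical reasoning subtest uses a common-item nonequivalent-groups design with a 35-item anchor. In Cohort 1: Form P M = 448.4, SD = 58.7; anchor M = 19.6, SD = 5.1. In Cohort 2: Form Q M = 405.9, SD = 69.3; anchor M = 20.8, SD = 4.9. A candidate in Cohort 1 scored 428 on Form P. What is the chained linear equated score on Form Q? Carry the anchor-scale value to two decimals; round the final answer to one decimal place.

Form P → anchor (Cohort 1): v = (5.1/58.7)(428 − 448.4) + 19.6 = 17.83
anchor → Form Q (Cohort 2): y = (69.3/4.9)(17.83 − 20.8) + 405.9 = 363.9

363.9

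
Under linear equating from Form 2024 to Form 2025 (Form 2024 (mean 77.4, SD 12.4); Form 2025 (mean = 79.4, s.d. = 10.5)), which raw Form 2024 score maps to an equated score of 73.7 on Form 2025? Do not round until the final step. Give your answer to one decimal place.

Invert y = (SD_Y/SD_X)(x − M_X) + M_Y:
x = (SD_X/SD_Y)(y − M_Y) + M_X = (12.4/10.5)(73.7 − 79.4) + 77.4
x = 1.180952 × -5.700 + 77.4 = 70.7

70.7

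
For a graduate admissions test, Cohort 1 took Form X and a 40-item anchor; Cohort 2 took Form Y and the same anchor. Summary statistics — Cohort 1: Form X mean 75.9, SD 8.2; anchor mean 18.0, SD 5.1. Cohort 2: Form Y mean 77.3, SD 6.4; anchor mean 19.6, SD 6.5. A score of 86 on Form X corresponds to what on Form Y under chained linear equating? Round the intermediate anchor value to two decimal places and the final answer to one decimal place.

Form X → anchor (Cohort 1): v = (5.1/8.2)(86 − 75.9) + 18.0 = 24.28
anchor → Form Y (Cohort 2): y = (6.4/6.5)(24.28 − 19.6) + 77.3 = 81.9

81.9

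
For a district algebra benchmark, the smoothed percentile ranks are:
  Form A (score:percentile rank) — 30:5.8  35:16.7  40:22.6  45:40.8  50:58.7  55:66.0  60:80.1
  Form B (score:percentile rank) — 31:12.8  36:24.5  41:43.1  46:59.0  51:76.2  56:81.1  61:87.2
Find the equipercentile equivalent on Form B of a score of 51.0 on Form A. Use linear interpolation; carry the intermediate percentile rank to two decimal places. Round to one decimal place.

PR of 51.0 on Form A: 58.7 + (51.0 − 50)/(55 − 50) × (66.0 − 58.7) = 60.16
On Form B, PR 60.16 falls between score 46 (PR 59.0) and 51 (PR 76.2).
Interpolate: 46 + (60.16 − 59.0)/(76.2 − 59.0) × (51 − 46) = 46.3

46.3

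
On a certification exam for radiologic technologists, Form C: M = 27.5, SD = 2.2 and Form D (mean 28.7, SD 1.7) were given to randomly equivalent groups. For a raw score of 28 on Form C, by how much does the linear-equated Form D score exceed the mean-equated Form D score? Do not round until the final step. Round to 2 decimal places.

-0.11

Mean-equated: 28 + (28.7 − 27.5) = 29.20
Linear-equated: (1.7/2.2)(28 − 27.5) + 28.7 = 29.086
Difference = 29.086 − 29.20 = -0.11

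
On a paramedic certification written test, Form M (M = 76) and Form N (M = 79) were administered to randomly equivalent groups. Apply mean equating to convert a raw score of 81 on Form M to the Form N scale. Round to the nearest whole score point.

84

Mean equating: y = x + (M_Y − M_X) = 81 + (79 − 76) = 84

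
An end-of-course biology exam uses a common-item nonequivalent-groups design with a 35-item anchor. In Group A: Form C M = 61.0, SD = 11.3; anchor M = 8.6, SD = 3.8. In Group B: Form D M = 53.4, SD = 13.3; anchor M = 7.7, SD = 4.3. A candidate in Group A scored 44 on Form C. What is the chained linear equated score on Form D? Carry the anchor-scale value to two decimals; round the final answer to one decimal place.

Form C → anchor (Group A): v = (3.8/11.3)(44 − 61.0) + 8.6 = 2.88
anchor → Form D (Group B): y = (13.3/4.3)(2.88 − 7.7) + 53.4 = 38.5

38.5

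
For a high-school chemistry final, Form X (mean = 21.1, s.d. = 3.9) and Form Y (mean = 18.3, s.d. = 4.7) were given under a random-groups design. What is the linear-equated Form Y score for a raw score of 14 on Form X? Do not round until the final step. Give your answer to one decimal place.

9.7

Linear equating: y = (SD_Y/SD_X)(x − M_X) + M_Y
y = (4.7/3.9)(14 − 21.1) + 18.3
y = 1.205128 × -7.1 + 18.3 = -8.5564 + 18.3 = 9.7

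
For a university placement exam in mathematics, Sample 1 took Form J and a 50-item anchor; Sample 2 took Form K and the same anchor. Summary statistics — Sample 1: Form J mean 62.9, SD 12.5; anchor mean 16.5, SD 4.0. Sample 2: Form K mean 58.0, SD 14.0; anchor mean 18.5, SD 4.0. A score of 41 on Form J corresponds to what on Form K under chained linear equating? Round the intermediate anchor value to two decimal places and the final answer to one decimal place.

Form J → anchor (Sample 1): v = (4.0/12.5)(41 − 62.9) + 16.5 = 9.49
anchor → Form K (Sample 2): y = (14.0/4.0)(9.49 − 18.5) + 58.0 = 26.5

26.5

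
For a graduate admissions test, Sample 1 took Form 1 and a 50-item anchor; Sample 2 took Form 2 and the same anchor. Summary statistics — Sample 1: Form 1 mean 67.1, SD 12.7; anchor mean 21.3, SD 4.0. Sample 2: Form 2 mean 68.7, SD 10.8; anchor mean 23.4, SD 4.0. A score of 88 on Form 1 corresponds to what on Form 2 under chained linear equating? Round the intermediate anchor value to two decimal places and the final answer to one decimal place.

Form 1 → anchor (Sample 1): v = (4.0/12.7)(88 − 67.1) + 21.3 = 27.88
anchor → Form 2 (Sample 2): y = (10.8/4.0)(27.88 − 23.4) + 68.7 = 80.8

80.8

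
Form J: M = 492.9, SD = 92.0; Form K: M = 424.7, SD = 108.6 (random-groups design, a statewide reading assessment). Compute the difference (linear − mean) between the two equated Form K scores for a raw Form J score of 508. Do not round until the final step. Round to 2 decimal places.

Mean-equated: 508 + (424.7 − 492.9) = 439.80
Linear-equated: (108.6/92.0)(508 − 492.9) + 424.7 = 442.525
Difference = 442.525 − 439.80 = 2.72

2.72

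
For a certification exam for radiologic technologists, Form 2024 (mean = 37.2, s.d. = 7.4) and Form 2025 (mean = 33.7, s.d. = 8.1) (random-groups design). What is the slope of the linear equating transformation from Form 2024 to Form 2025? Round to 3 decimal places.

A = SD_Y / SD_X = 8.1 / 7.4 = 1.095

1.095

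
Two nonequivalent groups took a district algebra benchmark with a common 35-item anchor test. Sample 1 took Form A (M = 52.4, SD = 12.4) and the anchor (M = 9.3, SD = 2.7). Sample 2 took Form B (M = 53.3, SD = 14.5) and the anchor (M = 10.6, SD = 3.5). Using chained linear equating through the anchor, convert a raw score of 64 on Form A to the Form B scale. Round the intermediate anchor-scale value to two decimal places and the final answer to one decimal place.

Form A → anchor (Sample 1): v = (2.7/12.4)(64 − 52.4) + 9.3 = 11.83
anchor → Form B (Sample 2): y = (14.5/3.5)(11.83 − 10.6) + 53.3 = 58.4

58.4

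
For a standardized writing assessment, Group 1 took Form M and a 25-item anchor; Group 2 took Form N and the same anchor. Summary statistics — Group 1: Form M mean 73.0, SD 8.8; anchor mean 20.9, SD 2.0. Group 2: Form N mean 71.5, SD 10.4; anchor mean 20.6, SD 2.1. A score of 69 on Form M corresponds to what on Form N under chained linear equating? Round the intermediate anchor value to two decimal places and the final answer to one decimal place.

Form M → anchor (Group 1): v = (2.0/8.8)(69 − 73.0) + 20.9 = 19.99
anchor → Form N (Group 2): y = (10.4/2.1)(19.99 − 20.6) + 71.5 = 68.5

68.5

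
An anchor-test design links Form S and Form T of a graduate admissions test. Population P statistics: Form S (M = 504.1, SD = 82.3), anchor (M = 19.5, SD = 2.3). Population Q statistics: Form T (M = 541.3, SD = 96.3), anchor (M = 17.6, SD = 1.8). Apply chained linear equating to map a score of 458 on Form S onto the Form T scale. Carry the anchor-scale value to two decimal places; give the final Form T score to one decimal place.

573.9

Form S → anchor (Population P): v = (2.3/82.3)(458 − 504.1) + 19.5 = 18.21
anchor → Form T (Population Q): y = (96.3/1.8)(18.21 − 17.6) + 541.3 = 573.9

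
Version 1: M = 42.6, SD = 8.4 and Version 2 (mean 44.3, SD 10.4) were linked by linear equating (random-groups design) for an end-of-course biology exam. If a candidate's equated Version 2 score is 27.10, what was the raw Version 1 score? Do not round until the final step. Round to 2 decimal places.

28.71

Invert y = (SD_Y/SD_X)(x − M_X) + M_Y:
x = (SD_X/SD_Y)(y − M_Y) + M_X = (8.4/10.4)(27.10 − 44.3) + 42.6
x = 0.807692 × -17.200 + 42.6 = 28.71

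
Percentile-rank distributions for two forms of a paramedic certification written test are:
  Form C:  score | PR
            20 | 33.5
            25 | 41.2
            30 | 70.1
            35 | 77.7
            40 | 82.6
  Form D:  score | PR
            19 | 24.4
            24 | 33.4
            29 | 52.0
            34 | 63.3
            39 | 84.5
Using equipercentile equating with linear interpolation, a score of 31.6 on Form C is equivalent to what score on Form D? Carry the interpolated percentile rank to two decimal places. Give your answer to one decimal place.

PR of 31.6 on Form C: 70.1 + (31.6 − 30)/(35 − 30) × (77.7 − 70.1) = 72.53
On Form D, PR 72.53 falls between score 34 (PR 63.3) and 39 (PR 84.5).
Interpolate: 34 + (72.53 − 63.3)/(84.5 − 63.3) × (39 − 34) = 36.2

36.2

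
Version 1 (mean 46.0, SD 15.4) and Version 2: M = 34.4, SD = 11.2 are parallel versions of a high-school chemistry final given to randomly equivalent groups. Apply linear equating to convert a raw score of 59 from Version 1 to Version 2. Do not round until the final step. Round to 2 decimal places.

Linear equating: y = (SD_Y/SD_X)(x − M_X) + M_Y
y = (11.2/15.4)(59 − 46.0) + 34.4
y = 0.727273 × 13.0 + 34.4 = 9.4545 + 34.4 = 43.85

43.85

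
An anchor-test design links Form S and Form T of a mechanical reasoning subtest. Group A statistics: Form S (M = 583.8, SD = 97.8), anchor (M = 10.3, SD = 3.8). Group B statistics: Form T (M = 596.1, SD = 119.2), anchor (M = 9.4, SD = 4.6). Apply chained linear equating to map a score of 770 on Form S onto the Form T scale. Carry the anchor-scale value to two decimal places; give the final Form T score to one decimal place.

806.8

Form S → anchor (Group A): v = (3.8/97.8)(770 − 583.8) + 10.3 = 17.53
anchor → Form T (Group B): y = (119.2/4.6)(17.53 − 9.4) + 596.1 = 806.8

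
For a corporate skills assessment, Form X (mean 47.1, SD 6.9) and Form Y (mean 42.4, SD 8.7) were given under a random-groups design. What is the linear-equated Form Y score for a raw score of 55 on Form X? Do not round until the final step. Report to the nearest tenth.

52.4

Linear equating: y = (SD_Y/SD_X)(x − M_X) + M_Y
y = (8.7/6.9)(55 − 47.1) + 42.4
y = 1.260870 × 7.9 + 42.4 = 9.9609 + 42.4 = 52.4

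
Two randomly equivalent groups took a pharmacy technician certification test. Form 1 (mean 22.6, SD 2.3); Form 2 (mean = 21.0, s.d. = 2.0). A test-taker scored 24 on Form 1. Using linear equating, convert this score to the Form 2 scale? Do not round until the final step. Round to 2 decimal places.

22.22

Linear equating: y = (SD_Y/SD_X)(x − M_X) + M_Y
y = (2.0/2.3)(24 − 22.6) + 21.0
y = 0.869565 × 1.4 + 21.0 = 1.2174 + 21.0 = 22.22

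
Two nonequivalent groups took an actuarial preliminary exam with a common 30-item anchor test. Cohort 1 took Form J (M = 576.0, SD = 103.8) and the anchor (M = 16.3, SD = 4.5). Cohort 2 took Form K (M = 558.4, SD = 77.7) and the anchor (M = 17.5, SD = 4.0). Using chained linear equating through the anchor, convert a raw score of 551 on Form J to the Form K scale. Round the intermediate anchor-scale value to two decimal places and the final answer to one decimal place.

Form J → anchor (Cohort 1): v = (4.5/103.8)(551 − 576.0) + 16.3 = 15.22
anchor → Form K (Cohort 2): y = (77.7/4.0)(15.22 − 17.5) + 558.4 = 514.1

514.1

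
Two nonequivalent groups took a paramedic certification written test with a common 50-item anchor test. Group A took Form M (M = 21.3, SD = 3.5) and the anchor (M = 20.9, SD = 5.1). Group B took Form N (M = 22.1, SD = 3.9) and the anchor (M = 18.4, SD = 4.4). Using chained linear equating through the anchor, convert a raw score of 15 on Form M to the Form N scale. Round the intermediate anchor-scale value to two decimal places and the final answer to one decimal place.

16.2

Form M → anchor (Group A): v = (5.1/3.5)(15 − 21.3) + 20.9 = 11.72
anchor → Form N (Group B): y = (3.9/4.4)(11.72 − 18.4) + 22.1 = 16.2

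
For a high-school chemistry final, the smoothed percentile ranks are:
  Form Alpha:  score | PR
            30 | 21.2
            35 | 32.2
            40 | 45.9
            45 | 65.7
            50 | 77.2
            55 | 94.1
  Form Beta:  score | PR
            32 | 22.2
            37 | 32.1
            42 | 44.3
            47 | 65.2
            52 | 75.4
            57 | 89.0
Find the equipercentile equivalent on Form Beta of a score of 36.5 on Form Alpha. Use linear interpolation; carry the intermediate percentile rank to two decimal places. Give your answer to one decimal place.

38.7

PR of 36.5 on Form Alpha: 32.2 + (36.5 − 35)/(40 − 35) × (45.9 − 32.2) = 36.31
On Form Beta, PR 36.31 falls between score 37 (PR 32.1) and 42 (PR 44.3).
Interpolate: 37 + (36.31 − 32.1)/(44.3 − 32.1) × (42 − 37) = 38.7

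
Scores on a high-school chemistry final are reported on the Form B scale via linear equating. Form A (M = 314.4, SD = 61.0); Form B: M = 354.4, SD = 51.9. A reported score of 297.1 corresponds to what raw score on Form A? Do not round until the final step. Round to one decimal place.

Invert y = (SD_Y/SD_X)(x − M_X) + M_Y:
x = (SD_X/SD_Y)(y − M_Y) + M_X = (61.0/51.9)(297.1 − 354.4) + 314.4
x = 1.175337 × -57.300 + 314.4 = 247.1

247.1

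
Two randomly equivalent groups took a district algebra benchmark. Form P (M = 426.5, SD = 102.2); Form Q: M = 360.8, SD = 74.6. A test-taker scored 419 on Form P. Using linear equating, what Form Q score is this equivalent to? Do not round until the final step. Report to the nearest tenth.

Linear equating: y = (SD_Y/SD_X)(x − M_X) + M_Y
y = (74.6/102.2)(419 − 426.5) + 360.8
y = 0.729941 × -7.5 + 360.8 = -5.4746 + 360.8 = 355.3

355.3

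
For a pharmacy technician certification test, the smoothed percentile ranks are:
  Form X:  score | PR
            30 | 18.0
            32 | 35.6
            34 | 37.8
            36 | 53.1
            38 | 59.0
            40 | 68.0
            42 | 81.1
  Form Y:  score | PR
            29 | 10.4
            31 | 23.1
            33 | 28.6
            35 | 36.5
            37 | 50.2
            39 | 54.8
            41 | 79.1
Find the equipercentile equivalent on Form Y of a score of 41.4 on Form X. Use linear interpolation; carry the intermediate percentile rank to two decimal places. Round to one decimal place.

40.8

PR of 41.4 on Form X: 68.0 + (41.4 − 40)/(42 − 40) × (81.1 − 68.0) = 77.17
On Form Y, PR 77.17 falls between score 39 (PR 54.8) and 41 (PR 79.1).
Interpolate: 39 + (77.17 − 54.8)/(79.1 − 54.8) × (41 − 39) = 40.8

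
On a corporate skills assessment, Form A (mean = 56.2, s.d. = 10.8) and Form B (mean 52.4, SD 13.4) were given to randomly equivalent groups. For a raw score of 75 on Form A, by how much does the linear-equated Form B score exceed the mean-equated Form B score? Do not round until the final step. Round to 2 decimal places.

4.53

Mean-equated: 75 + (52.4 − 56.2) = 71.20
Linear-equated: (13.4/10.8)(75 − 56.2) + 52.4 = 75.726
Difference = 75.726 − 71.20 = 4.53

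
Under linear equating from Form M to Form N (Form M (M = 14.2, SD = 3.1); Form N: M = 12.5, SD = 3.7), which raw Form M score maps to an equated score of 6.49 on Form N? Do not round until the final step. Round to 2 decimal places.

9.16

Invert y = (SD_Y/SD_X)(x − M_X) + M_Y:
x = (SD_X/SD_Y)(y − M_Y) + M_X = (3.1/3.7)(6.49 − 12.5) + 14.2
x = 0.837838 × -6.010 + 14.2 = 9.16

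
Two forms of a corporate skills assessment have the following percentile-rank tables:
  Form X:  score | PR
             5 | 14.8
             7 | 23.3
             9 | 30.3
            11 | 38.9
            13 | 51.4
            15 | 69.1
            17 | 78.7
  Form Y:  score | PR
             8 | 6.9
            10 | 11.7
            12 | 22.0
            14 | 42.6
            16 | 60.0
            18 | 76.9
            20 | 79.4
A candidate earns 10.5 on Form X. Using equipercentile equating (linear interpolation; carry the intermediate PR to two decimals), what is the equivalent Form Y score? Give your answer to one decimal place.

13.4

PR of 10.5 on Form X: 30.3 + (10.5 − 9)/(11 − 9) × (38.9 − 30.3) = 36.75
On Form Y, PR 36.75 falls between score 12 (PR 22.0) and 14 (PR 42.6).
Interpolate: 12 + (36.75 − 22.0)/(42.6 − 22.0) × (14 − 12) = 13.4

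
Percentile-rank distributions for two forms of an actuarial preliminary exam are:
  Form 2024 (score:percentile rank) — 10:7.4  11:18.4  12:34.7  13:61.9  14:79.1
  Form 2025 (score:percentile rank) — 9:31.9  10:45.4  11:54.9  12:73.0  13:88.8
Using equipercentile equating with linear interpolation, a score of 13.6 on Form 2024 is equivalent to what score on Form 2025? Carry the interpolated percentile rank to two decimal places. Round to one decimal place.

PR of 13.6 on Form 2024: 61.9 + (13.6 − 13)/(14 − 13) × (79.1 − 61.9) = 72.22
On Form 2025, PR 72.22 falls between score 11 (PR 54.9) and 12 (PR 73.0).
Interpolate: 11 + (72.22 − 54.9)/(73.0 − 54.9) × (12 − 11) = 12.0

12.0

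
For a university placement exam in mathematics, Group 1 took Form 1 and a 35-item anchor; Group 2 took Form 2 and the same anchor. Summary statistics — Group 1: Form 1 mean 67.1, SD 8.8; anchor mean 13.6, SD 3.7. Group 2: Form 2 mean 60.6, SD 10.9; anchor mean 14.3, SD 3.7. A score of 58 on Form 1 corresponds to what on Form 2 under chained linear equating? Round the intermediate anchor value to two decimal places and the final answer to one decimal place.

47.3

Form 1 → anchor (Group 1): v = (3.7/8.8)(58 − 67.1) + 13.6 = 9.77
anchor → Form 2 (Group 2): y = (10.9/3.7)(9.77 − 14.3) + 60.6 = 47.3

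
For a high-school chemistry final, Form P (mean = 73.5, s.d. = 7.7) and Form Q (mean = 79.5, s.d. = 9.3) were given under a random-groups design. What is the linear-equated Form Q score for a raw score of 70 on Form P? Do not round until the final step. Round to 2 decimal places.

Linear equating: y = (SD_Y/SD_X)(x − M_X) + M_Y
y = (9.3/7.7)(70 − 73.5) + 79.5
y = 1.207792 × -3.5 + 79.5 = -4.2273 + 79.5 = 75.27

75.27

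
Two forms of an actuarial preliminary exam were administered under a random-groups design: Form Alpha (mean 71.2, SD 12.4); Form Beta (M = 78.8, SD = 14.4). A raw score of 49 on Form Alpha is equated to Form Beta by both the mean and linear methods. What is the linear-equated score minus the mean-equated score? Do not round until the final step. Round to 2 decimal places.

Mean-equated: 49 + (78.8 − 71.2) = 56.60
Linear-equated: (14.4/12.4)(49 − 71.2) + 78.8 = 53.019
Difference = 53.019 − 56.60 = -3.58

-3.58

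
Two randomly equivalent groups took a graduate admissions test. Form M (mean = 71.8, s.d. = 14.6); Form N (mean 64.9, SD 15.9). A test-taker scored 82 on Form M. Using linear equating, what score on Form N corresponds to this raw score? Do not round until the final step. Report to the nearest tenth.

76.0

Linear equating: y = (SD_Y/SD_X)(x − M_X) + M_Y
y = (15.9/14.6)(82 − 71.8) + 64.9
y = 1.089041 × 10.2 + 64.9 = 11.1082 + 64.9 = 76.0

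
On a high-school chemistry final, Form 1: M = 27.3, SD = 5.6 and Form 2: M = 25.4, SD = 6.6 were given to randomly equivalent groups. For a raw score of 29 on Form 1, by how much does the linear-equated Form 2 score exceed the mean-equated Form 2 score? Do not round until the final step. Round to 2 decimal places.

Mean-equated: 29 + (25.4 − 27.3) = 27.10
Linear-equated: (6.6/5.6)(29 − 27.3) + 25.4 = 27.404
Difference = 27.404 − 27.10 = 0.30

0.30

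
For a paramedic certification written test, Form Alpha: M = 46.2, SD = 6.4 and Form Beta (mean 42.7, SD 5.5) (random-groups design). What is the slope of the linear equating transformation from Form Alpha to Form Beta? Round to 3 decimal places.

A = SD_Y / SD_X = 5.5 / 6.4 = 0.859

0.859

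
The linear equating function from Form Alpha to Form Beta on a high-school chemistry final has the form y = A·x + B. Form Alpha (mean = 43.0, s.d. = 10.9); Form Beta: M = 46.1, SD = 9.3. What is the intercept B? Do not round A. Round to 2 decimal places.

9.41

A = SD_Y / SD_X = 9.3 / 10.9 = 0.853211
B = M_Y − A·M_X = 46.1 − 0.853211 × 43.0 = 9.41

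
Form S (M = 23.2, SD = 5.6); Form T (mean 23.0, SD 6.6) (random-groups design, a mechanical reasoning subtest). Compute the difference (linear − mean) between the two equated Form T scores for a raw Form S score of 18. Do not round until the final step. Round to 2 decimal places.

-0.93

Mean-equated: 18 + (23.0 − 23.2) = 17.80
Linear-equated: (6.6/5.6)(18 − 23.2) + 23.0 = 16.871
Difference = 16.871 − 17.80 = -0.93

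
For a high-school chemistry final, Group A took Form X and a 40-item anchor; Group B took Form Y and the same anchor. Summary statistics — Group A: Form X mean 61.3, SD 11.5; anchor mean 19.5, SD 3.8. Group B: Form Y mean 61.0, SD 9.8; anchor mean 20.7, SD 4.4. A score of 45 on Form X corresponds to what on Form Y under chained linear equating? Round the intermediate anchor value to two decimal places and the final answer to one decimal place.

46.3

Form X → anchor (Group A): v = (3.8/11.5)(45 − 61.3) + 19.5 = 14.11
anchor → Form Y (Group B): y = (9.8/4.4)(14.11 − 20.7) + 61.0 = 46.3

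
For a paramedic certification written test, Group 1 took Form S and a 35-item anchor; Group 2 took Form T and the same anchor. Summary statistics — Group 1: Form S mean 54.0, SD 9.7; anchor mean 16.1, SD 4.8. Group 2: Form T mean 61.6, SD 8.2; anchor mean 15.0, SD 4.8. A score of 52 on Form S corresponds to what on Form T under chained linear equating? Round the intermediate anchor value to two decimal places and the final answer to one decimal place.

61.8

Form S → anchor (Group 1): v = (4.8/9.7)(52 − 54.0) + 16.1 = 15.11
anchor → Form T (Group 2): y = (8.2/4.8)(15.11 − 15.0) + 61.6 = 61.8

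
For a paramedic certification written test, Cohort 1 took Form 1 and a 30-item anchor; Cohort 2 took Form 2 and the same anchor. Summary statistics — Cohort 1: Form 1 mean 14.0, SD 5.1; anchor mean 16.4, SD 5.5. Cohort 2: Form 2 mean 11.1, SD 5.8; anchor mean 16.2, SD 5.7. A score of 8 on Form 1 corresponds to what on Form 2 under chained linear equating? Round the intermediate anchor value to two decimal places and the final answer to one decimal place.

Form 1 → anchor (Cohort 1): v = (5.5/5.1)(8 − 14.0) + 16.4 = 9.93
anchor → Form 2 (Cohort 2): y = (5.8/5.7)(9.93 − 16.2) + 11.1 = 4.7

4.7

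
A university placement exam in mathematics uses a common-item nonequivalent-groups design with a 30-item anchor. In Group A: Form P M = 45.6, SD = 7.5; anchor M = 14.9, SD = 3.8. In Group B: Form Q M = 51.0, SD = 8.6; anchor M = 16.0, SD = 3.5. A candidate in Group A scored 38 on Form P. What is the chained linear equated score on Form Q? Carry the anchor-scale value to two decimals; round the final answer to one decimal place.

38.8

Form P → anchor (Group A): v = (3.8/7.5)(38 − 45.6) + 14.9 = 11.05
anchor → Form Q (Group B): y = (8.6/3.5)(11.05 − 16.0) + 51.0 = 38.8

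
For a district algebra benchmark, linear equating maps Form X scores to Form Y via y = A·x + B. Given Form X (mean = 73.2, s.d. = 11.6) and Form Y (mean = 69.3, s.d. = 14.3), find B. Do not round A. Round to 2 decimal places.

A = SD_Y / SD_X = 14.3 / 11.6 = 1.232759
B = M_Y − A·M_X = 69.3 − 1.232759 × 73.2 = -20.94

-20.94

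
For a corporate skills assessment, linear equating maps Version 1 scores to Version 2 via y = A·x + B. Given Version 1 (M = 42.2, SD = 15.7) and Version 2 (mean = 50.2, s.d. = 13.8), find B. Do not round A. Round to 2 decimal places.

A = SD_Y / SD_X = 13.8 / 15.7 = 0.878981
B = M_Y − A·M_X = 50.2 − 0.878981 × 42.2 = 13.11

13.11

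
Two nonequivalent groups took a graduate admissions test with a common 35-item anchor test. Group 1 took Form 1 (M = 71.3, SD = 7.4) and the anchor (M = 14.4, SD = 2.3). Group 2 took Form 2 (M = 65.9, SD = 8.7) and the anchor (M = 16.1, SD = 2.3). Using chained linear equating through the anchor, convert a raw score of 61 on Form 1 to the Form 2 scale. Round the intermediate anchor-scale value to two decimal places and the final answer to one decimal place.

47.4

Form 1 → anchor (Group 1): v = (2.3/7.4)(61 − 71.3) + 14.4 = 11.20
anchor → Form 2 (Group 2): y = (8.7/2.3)(11.20 − 16.1) + 65.9 = 47.4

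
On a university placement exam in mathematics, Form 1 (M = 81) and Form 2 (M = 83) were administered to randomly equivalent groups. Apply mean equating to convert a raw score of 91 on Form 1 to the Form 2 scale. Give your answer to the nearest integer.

93

Mean equating: y = x + (M_Y − M_X) = 91 + (83 − 81) = 93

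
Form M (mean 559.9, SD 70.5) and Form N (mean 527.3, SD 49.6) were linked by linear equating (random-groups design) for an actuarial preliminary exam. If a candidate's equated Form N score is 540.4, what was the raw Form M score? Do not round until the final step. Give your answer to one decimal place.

578.5

Invert y = (SD_Y/SD_X)(x − M_X) + M_Y:
x = (SD_X/SD_Y)(y − M_Y) + M_X = (70.5/49.6)(540.4 − 527.3) + 559.9
x = 1.421371 × 13.100 + 559.9 = 578.5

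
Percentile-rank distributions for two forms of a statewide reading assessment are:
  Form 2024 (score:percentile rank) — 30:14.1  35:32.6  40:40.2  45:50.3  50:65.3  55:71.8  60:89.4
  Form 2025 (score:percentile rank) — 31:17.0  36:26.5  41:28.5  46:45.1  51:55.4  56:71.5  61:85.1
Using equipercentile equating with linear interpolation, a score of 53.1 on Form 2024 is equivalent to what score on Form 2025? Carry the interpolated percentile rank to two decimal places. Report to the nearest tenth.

55.3

PR of 53.1 on Form 2024: 65.3 + (53.1 − 50)/(55 − 50) × (71.8 − 65.3) = 69.33
On Form 2025, PR 69.33 falls between score 51 (PR 55.4) and 56 (PR 71.5).
Interpolate: 51 + (69.33 − 55.4)/(71.5 − 55.4) × (56 − 51) = 55.3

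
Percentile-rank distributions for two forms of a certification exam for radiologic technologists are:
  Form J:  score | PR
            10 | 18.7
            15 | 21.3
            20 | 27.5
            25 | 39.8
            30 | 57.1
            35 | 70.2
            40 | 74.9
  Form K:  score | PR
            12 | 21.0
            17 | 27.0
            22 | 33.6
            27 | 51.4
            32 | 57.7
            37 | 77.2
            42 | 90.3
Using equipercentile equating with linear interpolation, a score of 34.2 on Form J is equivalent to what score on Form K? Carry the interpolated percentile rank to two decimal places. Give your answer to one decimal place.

PR of 34.2 on Form J: 57.1 + (34.2 − 30)/(35 − 30) × (70.2 − 57.1) = 68.10
On Form K, PR 68.10 falls between score 32 (PR 57.7) and 37 (PR 77.2).
Interpolate: 32 + (68.10 − 57.7)/(77.2 − 57.7) × (37 − 32) = 34.7

34.7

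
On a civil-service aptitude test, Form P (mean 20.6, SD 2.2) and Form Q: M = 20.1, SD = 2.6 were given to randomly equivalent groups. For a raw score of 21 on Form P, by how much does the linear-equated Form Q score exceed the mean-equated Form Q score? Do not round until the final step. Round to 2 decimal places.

Mean-equated: 21 + (20.1 − 20.6) = 20.50
Linear-equated: (2.6/2.2)(21 − 20.6) + 20.1 = 20.573
Difference = 20.573 − 20.50 = 0.07

0.07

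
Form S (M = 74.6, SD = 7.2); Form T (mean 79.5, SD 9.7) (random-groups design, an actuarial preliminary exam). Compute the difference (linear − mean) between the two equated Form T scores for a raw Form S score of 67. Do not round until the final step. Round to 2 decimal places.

-2.64

Mean-equated: 67 + (79.5 − 74.6) = 71.90
Linear-equated: (9.7/7.2)(67 − 74.6) + 79.5 = 69.261
Difference = 69.261 − 71.90 = -2.64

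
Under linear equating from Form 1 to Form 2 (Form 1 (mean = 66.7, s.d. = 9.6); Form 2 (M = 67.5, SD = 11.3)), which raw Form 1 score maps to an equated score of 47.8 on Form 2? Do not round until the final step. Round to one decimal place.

Invert y = (SD_Y/SD_X)(x − M_X) + M_Y:
x = (SD_X/SD_Y)(y − M_Y) + M_X = (9.6/11.3)(47.8 − 67.5) + 66.7
x = 0.849558 × -19.700 + 66.7 = 50.0

50.0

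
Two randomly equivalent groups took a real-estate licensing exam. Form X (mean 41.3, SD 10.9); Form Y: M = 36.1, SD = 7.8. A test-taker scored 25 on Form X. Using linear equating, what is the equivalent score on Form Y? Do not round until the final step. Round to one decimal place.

24.4

Linear equating: y = (SD_Y/SD_X)(x − M_X) + M_Y
y = (7.8/10.9)(25 − 41.3) + 36.1
y = 0.715596 × -16.3 + 36.1 = -11.6642 + 36.1 = 24.4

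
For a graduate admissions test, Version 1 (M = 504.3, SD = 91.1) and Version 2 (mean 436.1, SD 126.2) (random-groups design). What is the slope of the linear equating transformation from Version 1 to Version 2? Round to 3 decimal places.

1.385

A = SD_Y / SD_X = 126.2 / 91.1 = 1.385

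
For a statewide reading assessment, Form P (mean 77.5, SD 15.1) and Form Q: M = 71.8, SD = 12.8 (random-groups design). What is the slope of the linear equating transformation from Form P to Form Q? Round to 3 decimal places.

0.848

A = SD_Y / SD_X = 12.8 / 15.1 = 0.848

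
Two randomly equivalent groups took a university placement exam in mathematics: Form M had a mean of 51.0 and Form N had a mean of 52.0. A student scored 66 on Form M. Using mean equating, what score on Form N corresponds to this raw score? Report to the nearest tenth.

Mean equating: y = x + (M_Y − M_X) = 66 + (52.0 − 51.0) = 67.0

67.0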